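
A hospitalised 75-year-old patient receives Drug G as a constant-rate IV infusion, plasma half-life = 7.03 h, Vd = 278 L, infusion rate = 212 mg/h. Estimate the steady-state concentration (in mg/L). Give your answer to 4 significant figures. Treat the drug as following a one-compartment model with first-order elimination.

7.734 mg/L

k = ln2 / t½ = 0.693147 / 7.03 = 0.09860 h⁻¹
CL = k × Vd = 0.09860 × 278 = 27.41 L/h
At steady state Css = R₀ / CL = 212 / 27.41 = 7.734 mg/L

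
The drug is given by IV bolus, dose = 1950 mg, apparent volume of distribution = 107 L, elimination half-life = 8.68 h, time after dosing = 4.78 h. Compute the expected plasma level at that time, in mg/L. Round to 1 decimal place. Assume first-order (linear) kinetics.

C₀ = Dose / Vd = 1950 / 107 = 18.22 mg/L
k = ln2 / t½ = 0.693147 / 8.68 = 0.07986 h⁻¹
C = C₀ · e^(−k·t) = 18.22 × e^(−0.07986 × 4.78)
  = 18.22 × 0.6827 = 12.44 mg/L

12.4 mg/L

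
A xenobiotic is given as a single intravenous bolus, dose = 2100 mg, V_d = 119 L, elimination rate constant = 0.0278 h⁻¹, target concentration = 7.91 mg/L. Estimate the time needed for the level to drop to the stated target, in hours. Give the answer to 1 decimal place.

C₀ = Dose / Vd = 2100 / 119 = 17.65 mg/L
t = ln(C₀ / C) / k = ln(17.65 / 7.91) / 0.02780
  = ln(2.231) / 0.02780 = 0.8024 / 0.02780 = 28.86 h

28.9 h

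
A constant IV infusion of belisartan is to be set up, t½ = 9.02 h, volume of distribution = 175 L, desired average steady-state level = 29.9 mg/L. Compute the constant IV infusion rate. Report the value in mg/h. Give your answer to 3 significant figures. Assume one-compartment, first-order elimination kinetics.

402 mg/h

k = ln2 / t½ = 0.693147 / 9.02 = 0.07685 h⁻¹
CL = k × Vd = 0.07685 × 175 = 13.45 L/h
At steady state, infusion rate R₀ = Css × CL = 29.9 × 13.45 = 402.2 mg/h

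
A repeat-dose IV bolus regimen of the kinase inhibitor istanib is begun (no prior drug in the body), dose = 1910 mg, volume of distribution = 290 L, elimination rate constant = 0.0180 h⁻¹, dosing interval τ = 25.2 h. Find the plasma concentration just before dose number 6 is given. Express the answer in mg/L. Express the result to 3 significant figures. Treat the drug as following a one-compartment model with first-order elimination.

10.3 mg/L

C₀ per dose = Dose / Vd = 1910 / 290 = 6.586 mg/L
Fraction remaining after one interval: r = e^(−kτ) = e^(−0.01800 × 25.2) = 0.6353
Before dose 6, 5 doses have been given (aged 1τ, 2τ, 3τ, 4τ, 5τ).
C_trough = C₀ × (r + r² + … + r^5) = C₀ × r(1−r^5)/(1−r)
        = 6.586 × 0.6353 × (1 − 0.1035) / (1 − 0.6353) = 10.29 mg/L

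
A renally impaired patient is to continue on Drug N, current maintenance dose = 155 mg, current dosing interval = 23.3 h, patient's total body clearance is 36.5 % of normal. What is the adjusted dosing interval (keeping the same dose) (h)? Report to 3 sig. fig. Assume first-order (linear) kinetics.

To keep the same average steady-state level, dosing rate must scale with clearance.
CL ratio = 36.5 / 100 = 0.3650
New interval (same dose) = 23.3 / 0.3650 = 63.84 h

63.8 h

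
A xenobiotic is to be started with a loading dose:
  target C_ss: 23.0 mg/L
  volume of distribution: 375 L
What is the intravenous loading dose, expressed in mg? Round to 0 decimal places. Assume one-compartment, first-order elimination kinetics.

8625 mg

LD = Css × Vd = 23.0 × 375 = 8625 mg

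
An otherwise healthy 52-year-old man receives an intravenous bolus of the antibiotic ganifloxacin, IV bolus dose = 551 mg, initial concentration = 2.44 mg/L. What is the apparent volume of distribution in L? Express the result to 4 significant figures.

Vd = Dose / C₀ = 551.0 / 2.44 = 225.8 L

225.8 L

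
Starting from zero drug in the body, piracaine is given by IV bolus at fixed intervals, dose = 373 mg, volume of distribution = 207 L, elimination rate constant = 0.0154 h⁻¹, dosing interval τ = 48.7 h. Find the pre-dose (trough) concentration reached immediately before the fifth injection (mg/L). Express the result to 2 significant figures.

C₀ per dose = Dose / Vd = 373 / 207 = 1.802 mg/L
Fraction remaining after one interval: r = e^(−kτ) = e^(−0.01540 × 48.7) = 0.4724
Before dose 5, 4 doses have been given (aged 1τ, 2τ, 3τ, 4τ).
C_trough = C₀ × (r + r² + … + r^4) = C₀ × r(1−r^4)/(1−r)
        = 1.802 × 0.4724 × (1 − 0.04980) / (1 − 0.4724) = 1.533 mg/L

1.5 mg/L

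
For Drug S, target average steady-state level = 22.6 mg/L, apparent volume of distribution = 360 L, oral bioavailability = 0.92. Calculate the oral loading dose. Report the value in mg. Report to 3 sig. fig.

8840 mg

LD = Css × Vd / F = 22.6 × 360 / 0.92 = 8843 mg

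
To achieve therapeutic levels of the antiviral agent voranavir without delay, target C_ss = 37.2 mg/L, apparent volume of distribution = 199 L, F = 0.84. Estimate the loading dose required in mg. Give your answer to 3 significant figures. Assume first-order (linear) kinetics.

8810 mg

LD = Css × Vd / F = 37.2 × 199 / 0.84 = 8813 mg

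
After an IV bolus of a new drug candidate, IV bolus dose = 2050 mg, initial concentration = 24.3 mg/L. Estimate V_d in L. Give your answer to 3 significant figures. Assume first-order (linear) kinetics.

84.4 L

Vd = Dose / C₀ = 2050 / 24.3 = 84.36 L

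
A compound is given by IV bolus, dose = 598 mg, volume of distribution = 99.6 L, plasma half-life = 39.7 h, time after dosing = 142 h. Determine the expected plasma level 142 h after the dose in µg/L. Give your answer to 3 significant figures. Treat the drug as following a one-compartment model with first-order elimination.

C₀ = Dose / Vd = 598.0 / 99.6 = 6.004 mg/L
k = ln2 / t½ = 0.693147 / 39.7 = 0.01746 h⁻¹
C = C₀ · e^(−k·t) = 6.004 × e^(−0.01746 × 142)
  = 6.004 × 0.08380 = 0.5031 mg/L
Convert: 0.5031 mg/L × 1000 = 503.1 µg/L

503 µg/L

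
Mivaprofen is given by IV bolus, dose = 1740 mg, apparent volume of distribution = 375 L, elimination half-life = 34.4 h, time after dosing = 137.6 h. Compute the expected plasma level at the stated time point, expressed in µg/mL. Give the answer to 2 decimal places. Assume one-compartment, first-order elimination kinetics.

0.29 µg/mL

C₀ = Dose / Vd = 1740 / 375 = 4.640 mg/L
k = ln2 / t½ = 0.693147 / 34.4 = 0.02015 h⁻¹
t / t½ = 137.6 / 34.4 = 4 half-lives
C = C₀ × (1/2)^4 = 4.640 × 0.06250 = 0.2900 mg/L
(0.2900 mg/L = 0.2900 µg/mL)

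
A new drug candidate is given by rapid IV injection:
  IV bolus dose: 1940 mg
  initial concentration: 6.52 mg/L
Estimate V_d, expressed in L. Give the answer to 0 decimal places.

Vd = Dose / C₀ = 1940 / 6.52 = 297.5 L

298 L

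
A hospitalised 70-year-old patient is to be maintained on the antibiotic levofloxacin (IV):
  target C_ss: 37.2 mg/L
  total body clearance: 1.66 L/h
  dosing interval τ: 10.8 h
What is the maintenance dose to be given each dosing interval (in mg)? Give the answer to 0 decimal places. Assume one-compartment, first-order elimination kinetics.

At steady state, Dose/τ = Css × CL.
Dose = Css × CL × τ = 37.2 × 1.660 × 10.8 = 666.9 mg

667 mg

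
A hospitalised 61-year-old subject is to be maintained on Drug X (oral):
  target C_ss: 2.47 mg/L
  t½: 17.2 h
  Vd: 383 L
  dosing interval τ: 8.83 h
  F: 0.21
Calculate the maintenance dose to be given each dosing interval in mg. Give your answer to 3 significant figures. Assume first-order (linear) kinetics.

k = ln2 / t½ = 0.693147 / 17.2 = 0.04030 h⁻¹
CL = k × Vd = 0.04030 × 383 = 15.43 L/h
At steady state, F × (Dose/τ) = Css × CL.
Dose = Css × CL × τ / F = 2.47 × 15.43 × 8.83 / 0.21 = 1603 mg

1600 mg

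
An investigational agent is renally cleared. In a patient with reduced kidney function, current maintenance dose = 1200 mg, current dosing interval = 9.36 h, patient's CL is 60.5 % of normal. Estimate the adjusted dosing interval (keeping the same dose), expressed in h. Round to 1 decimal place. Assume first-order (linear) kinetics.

15.5 h

To keep the same average steady-state level, dosing rate must scale with clearance.
CL ratio = 60.5 / 100 = 0.6050
New interval (same dose) = 9.36 / 0.6050 = 15.47 h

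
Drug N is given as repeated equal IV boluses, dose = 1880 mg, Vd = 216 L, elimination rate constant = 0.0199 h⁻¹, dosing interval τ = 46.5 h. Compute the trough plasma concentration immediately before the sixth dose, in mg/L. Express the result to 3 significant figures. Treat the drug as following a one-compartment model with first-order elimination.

5.66 mg/L

C₀ per dose = Dose / Vd = 1880 / 216 = 8.704 mg/L
Fraction remaining after one interval: r = e^(−kτ) = e^(−0.01990 × 46.5) = 0.3964
Before dose 6, 5 doses have been given (aged 1τ, 2τ, 3τ, 4τ, 5τ).
C_trough = C₀ × (r + r² + … + r^5) = C₀ × r(1−r^5)/(1−r)
        = 8.704 × 0.3964 × (1 − 0.009787) / (1 − 0.3964) = 5.660 mg/L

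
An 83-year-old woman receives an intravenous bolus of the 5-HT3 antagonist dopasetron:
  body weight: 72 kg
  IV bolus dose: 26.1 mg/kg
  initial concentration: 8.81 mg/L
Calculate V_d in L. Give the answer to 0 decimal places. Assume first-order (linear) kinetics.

Dose = 26.1 × 72 = 1879 mg
Vd = Dose / C₀ = 1879 / 8.81 = 213.3 L

213 L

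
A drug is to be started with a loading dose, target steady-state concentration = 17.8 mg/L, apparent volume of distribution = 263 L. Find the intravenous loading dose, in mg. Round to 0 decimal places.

LD = Css × Vd = 17.8 × 263 = 4681 mg

4681 mg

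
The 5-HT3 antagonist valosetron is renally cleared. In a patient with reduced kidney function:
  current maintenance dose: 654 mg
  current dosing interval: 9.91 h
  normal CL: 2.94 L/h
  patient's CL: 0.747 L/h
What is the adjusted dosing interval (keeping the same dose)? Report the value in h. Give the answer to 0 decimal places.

39 h

To keep the same average steady-state level, dosing rate must scale with clearance.
CL ratio = 0.747 / 2.94 = 0.2541
New interval (same dose) = 9.91 / 0.2541 = 39.00 h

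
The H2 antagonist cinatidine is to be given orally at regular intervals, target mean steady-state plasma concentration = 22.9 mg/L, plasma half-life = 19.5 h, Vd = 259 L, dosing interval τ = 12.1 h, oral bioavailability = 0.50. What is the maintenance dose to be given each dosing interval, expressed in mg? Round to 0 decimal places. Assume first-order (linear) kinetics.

k = ln2 / t½ = 0.693147 / 19.5 = 0.03555 h⁻¹
CL = k × Vd = 0.03555 × 259 = 9.207 L/h
At steady state, F × (Dose/τ) = Css × CL.
Dose = Css × CL × τ / F = 22.9 × 9.207 × 12.1 / 0.50 = 5102 mg

5102 mg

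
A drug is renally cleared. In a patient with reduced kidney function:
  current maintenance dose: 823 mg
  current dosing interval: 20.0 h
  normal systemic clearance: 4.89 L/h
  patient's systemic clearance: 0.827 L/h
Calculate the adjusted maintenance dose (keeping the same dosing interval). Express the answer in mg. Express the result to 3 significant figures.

To keep the same average steady-state level, dosing rate must scale with clearance.
CL ratio = 0.827 / 4.89 = 0.1691
New dose (same interval) = 823 × 0.1691 = 139.2 mg

139 mg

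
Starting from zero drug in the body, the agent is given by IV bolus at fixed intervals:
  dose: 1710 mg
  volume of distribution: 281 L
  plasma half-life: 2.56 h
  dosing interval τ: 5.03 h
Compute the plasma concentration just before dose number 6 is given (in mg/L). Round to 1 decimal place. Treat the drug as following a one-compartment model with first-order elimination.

2.1 mg/L

C₀ per dose = Dose / Vd = 1710 / 281 = 6.085 mg/L
k = ln2 / t½ = 0.693147 / 2.56 = 0.2708 h⁻¹
Fraction remaining after one interval: r = e^(−kτ) = e^(−0.2708 × 5.03) = 0.2561
Before dose 6, 5 doses have been given (aged 1τ, 2τ, 3τ, 4τ, 5τ).
C_trough = C₀ × (r + r² + … + r^5) = C₀ × r(1−r^5)/(1−r)
        = 6.085 × 0.2561 × (1 − 0.001102) / (1 − 0.2561) = 2.093 mg/L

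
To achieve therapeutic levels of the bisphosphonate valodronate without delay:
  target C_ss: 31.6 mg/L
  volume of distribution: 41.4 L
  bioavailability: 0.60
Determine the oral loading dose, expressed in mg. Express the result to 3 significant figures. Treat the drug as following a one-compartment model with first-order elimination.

LD = Css × Vd / F = 31.6 × 41.4 / 0.60 = 2180 mg

2180 mg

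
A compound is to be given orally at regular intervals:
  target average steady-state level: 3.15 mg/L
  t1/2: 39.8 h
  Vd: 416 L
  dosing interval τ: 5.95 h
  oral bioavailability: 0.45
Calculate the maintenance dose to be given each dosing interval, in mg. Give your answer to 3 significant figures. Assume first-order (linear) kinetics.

k = ln2 / t½ = 0.693147 / 39.8 = 0.01742 h⁻¹
CL = k × Vd = 0.01742 × 416 = 7.247 L/h
At steady state, F × (Dose/τ) = Css × CL.
Dose = Css × CL × τ / F = 3.15 × 7.247 × 5.95 / 0.45 = 301.8 mg

302 mg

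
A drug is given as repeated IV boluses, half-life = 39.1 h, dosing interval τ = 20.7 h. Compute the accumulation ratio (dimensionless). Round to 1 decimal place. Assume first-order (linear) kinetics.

k = ln2 / t½ = 0.693147 / 39.1 = 0.01773 h⁻¹
e^(−kτ) = e^(−0.01773 × 20.7) = 0.6928
Accumulation ratio R = 1 / (1 − e^(−kτ)) = 1 / (1 − 0.6928) = 3.255

3.3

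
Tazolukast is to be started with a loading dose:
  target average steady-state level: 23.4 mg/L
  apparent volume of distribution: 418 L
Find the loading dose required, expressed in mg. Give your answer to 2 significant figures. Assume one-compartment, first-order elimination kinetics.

9800 mg

LD = Css × Vd = 23.4 × 418 = 9781 mg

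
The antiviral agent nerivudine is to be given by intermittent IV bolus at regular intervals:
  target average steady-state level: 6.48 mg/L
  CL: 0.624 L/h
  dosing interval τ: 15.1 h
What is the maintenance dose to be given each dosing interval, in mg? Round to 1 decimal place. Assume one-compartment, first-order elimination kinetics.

61.1 mg

At steady state, Dose/τ = Css × CL.
Dose = Css × CL × τ = 6.48 × 0.6240 × 15.1 = 61.06 mg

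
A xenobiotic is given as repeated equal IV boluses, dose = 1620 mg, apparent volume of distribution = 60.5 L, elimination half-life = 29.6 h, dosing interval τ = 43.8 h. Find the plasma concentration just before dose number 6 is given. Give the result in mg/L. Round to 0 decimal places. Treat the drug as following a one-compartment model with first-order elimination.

C₀ per dose = Dose / Vd = 1620 / 60.5 = 26.78 mg/L
k = ln2 / t½ = 0.693147 / 29.6 = 0.02342 h⁻¹
Fraction remaining after one interval: r = e^(−kτ) = e^(−0.02342 × 43.8) = 0.3585
Before dose 6, 5 doses have been given (aged 1τ, 2τ, 3τ, 4τ, 5τ).
C_trough = C₀ × (r + r² + … + r^5) = C₀ × r(1−r^5)/(1−r)
        = 26.78 × 0.3585 × (1 − 0.005922) / (1 − 0.3585) = 14.88 mg/L

15 mg/L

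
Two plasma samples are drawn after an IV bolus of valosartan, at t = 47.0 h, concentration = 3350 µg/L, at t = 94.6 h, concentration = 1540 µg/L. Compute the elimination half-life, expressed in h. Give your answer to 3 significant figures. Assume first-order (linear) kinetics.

42.5 h

k = ln(C₁/C₂) / (t₂ − t₁) = ln(3350/1540) / (94.6 − 47.0)
  = 0.7772 / 47.60 = 0.01633 h⁻¹
t½ = ln2 / k = 0.693147 / 0.01633 = 42.45 h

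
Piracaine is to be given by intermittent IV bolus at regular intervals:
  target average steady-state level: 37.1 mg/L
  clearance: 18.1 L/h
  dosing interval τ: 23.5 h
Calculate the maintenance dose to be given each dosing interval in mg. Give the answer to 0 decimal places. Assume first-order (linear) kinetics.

At steady state, Dose/τ = Css × CL.
Dose = Css × CL × τ = 37.1 × 18.10 × 23.5 = 15780 mg

15780 mg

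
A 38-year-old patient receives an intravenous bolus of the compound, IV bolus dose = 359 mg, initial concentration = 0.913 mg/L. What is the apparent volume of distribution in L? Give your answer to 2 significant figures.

Vd = Dose / C₀ = 359.0 / 0.913 = 393.2 L

390 L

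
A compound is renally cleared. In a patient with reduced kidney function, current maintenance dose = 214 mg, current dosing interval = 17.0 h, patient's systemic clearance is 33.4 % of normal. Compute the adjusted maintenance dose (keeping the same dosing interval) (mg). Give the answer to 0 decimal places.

To keep the same average steady-state level, dosing rate must scale with clearance.
CL ratio = 33.4 / 100 = 0.3340
New dose (same interval) = 214 × 0.3340 = 71.48 mg

71 mg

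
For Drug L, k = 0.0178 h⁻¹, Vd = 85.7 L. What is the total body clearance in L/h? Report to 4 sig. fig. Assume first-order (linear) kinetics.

1.525 L/h

CL = k × Vd = 0.0178 × 85.7 = 1.525 L/h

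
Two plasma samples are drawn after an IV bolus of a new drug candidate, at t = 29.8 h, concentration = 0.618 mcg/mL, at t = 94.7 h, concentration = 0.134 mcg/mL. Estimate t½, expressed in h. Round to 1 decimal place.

k = ln(C₁/C₂) / (t₂ − t₁) = ln(0.618/0.134) / (94.7 − 29.8)
  = 1.529 / 64.90 = 0.02356 h⁻¹
t½ = ln2 / k = 0.693147 / 0.02356 = 29.42 h

29.4 h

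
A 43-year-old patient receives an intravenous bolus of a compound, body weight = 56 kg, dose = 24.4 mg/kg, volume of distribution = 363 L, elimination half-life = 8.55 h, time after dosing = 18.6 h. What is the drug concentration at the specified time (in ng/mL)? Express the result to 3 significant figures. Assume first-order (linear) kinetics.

Total dose = 24.4 × 56 = 1366 mg
C₀ = Dose / Vd = 1366 / 363 = 3.763 mg/L
k = ln2 / t½ = 0.693147 / 8.55 = 0.08107 h⁻¹
C = C₀ · e^(−k·t) = 3.763 × e^(−0.08107 × 18.6)
  = 3.763 × 0.2214 = 0.8331 mg/L
Convert: 0.8331 mg/L × 1000 = 833.1 ng/mL

833 ng/mL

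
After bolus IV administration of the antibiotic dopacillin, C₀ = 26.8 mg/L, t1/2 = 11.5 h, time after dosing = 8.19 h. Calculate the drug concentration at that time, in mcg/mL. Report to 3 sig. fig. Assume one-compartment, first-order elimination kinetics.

k = ln2 / t½ = 0.693147 / 11.5 = 0.06027 h⁻¹
C = C₀ · e^(−k·t) = 26.80 × e^(−0.06027 × 8.19)
  = 26.80 × 0.6104 = 16.36 mg/L
(16.36 mg/L = 16.36 mcg/mL)

16.4 mcg/mL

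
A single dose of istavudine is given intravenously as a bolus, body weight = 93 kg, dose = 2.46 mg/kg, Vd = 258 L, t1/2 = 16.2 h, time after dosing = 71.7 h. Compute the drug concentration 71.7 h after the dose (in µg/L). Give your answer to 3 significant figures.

41.3 µg/L

Total dose = 2.46 × 93 = 228.8 mg
C₀ = Dose / Vd = 228.8 / 258 = 0.8868 mg/L
k = ln2 / t½ = 0.693147 / 16.2 = 0.04279 h⁻¹
C = C₀ · e^(−k·t) = 0.8868 × e^(−0.04279 × 71.7)
  = 0.8868 × 0.04651 = 0.04125 mg/L
Convert: 0.04125 mg/L × 1000 = 41.25 µg/L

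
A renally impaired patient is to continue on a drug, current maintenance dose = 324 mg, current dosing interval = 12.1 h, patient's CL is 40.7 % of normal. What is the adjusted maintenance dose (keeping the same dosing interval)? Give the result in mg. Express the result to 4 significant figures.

To keep the same average steady-state level, dosing rate must scale with clearance.
CL ratio = 40.7 / 100 = 0.4070
New dose (same interval) = 324 × 0.4070 = 131.9 mg

131.9 mg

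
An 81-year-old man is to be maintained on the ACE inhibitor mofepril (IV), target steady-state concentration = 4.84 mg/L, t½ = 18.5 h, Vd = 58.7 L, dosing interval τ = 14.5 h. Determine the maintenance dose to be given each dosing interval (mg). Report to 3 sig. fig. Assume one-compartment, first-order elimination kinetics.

k = ln2 / t½ = 0.693147 / 18.5 = 0.03747 h⁻¹
CL = k × Vd = 0.03747 × 58.7 = 2.199 L/h
At steady state, Dose/τ = Css × CL.
Dose = Css × CL × τ = 4.84 × 2.199 × 14.5 = 154.3 mg

154 mg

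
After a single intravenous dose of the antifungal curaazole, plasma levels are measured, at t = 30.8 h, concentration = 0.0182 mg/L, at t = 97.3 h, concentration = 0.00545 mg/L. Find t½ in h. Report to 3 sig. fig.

k = ln(C₁/C₂) / (t₂ − t₁) = ln(0.0182/0.00545) / (97.3 − 30.8)
  = 1.206 / 66.50 = 0.01814 h⁻¹
t½ = ln2 / k = 0.693147 / 0.01814 = 38.21 h

38.2 h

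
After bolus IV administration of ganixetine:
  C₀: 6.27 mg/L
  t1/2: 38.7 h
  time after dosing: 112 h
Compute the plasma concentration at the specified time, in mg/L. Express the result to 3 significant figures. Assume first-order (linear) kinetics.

0.843 mg/L

k = ln2 / t½ = 0.693147 / 38.7 = 0.01791 h⁻¹
C = C₀ · e^(−k·t) = 6.270 × e^(−0.01791 × 112)
  = 6.270 × 0.1345 = 0.8433 mg/L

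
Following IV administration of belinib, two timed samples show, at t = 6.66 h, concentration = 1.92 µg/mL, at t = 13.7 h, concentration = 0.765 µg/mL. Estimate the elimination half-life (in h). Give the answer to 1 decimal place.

5.3 h

k = ln(C₁/C₂) / (t₂ − t₁) = ln(1.92/0.765) / (13.7 − 6.66)
  = 0.9202 / 7.040 = 0.1307 h⁻¹
t½ = ln2 / k = 0.693147 / 0.1307 = 5.303 h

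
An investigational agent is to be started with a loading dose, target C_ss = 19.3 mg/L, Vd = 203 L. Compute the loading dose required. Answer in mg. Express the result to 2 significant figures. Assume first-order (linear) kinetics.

3900 mg

LD = Css × Vd = 19.3 × 203 = 3918 mg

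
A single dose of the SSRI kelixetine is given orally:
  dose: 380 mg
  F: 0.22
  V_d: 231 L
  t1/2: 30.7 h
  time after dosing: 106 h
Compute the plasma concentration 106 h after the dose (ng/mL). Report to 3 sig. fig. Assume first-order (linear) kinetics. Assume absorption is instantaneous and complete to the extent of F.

33.1 ng/mL

Amount reaching circulation = F × Dose = 0.22 × 380.0 = 83.60 mg
C₀ = F·Dose / Vd = 83.60 / 231 = 0.3619 mg/L
k = ln2 / t½ = 0.693147 / 30.7 = 0.02258 h⁻¹
C = C₀ · e^(−k·t) = 0.3619 × e^(−0.02258 × 106)
  = 0.3619 × 0.09131 = 0.03305 mg/L
Convert: 0.03305 mg/L × 1000 = 33.05 ng/mL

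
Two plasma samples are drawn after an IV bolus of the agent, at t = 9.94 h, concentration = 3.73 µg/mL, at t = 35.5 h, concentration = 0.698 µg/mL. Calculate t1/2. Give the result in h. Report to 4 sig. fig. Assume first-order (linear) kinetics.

10.57 h

k = ln(C₁/C₂) / (t₂ − t₁) = ln(3.73/0.698) / (35.5 − 9.94)
  = 1.676 / 25.56 = 0.06557 h⁻¹
t½ = ln2 / k = 0.693147 / 0.06557 = 10.57 h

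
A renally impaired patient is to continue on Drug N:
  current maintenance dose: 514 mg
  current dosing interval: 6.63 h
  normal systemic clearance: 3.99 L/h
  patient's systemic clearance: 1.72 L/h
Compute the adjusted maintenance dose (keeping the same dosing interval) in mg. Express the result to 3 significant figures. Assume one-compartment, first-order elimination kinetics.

To keep the same average steady-state level, dosing rate must scale with clearance.
CL ratio = 1.72 / 3.99 = 0.4311
New dose (same interval) = 514 × 0.4311 = 221.6 mg

222 mg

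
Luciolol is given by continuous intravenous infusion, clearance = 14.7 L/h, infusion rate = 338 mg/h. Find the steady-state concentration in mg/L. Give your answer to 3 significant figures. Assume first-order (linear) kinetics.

At steady state Css = R₀ / CL = 338 / 14.70 = 22.99 mg/L

23.0 mg/L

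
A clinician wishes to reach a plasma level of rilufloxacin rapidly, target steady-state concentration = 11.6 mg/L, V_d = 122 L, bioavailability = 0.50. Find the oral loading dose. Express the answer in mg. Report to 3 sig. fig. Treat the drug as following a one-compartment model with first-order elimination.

2830 mg

LD = Css × Vd / F = 11.6 × 122 / 0.50 = 2830 mg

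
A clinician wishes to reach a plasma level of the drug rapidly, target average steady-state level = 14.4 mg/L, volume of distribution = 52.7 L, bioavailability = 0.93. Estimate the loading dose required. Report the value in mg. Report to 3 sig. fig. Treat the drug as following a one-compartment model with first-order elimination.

LD = Css × Vd / F = 14.4 × 52.7 / 0.93 = 816.0 mg

816 mg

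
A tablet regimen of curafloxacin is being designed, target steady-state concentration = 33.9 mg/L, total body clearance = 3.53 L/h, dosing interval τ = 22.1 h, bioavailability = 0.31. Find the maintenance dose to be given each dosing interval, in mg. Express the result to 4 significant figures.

8531 mg

At steady state, F × (Dose/τ) = Css × CL.
Dose = Css × CL × τ / F = 33.9 × 3.530 × 22.1 / 0.31 = 8531 mg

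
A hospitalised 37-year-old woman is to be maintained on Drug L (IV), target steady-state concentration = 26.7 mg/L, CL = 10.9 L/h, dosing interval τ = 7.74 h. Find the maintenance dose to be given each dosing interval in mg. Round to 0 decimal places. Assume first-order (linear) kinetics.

2253 mg

At steady state, Dose/τ = Css × CL.
Dose = Css × CL × τ = 26.7 × 10.90 × 7.74 = 2253 mg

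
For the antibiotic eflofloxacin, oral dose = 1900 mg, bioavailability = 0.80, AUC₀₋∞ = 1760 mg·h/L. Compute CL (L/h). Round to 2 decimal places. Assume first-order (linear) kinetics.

0.86 L/h

CL = F·Dose / AUC = 0.80 × 1900 / 1760 = 0.8636 L/h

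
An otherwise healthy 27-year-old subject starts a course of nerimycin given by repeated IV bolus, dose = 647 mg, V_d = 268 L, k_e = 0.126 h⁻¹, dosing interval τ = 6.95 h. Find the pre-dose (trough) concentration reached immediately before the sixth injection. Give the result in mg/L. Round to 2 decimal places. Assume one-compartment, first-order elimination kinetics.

1.70 mg/L

C₀ per dose = Dose / Vd = 647 / 268 = 2.414 mg/L
Fraction remaining after one interval: r = e^(−kτ) = e^(−0.1260 × 6.95) = 0.4166
Before dose 6, 5 doses have been given (aged 1τ, 2τ, 3τ, 4τ, 5τ).
C_trough = C₀ × (r + r² + … + r^5) = C₀ × r(1−r^5)/(1−r)
        = 2.414 × 0.4166 × (1 − 0.01255) / (1 − 0.4166) = 1.702 mg/L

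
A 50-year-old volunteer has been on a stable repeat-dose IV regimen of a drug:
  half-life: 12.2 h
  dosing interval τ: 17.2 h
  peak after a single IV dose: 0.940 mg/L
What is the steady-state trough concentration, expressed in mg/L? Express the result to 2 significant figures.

0.57 mg/L

k = ln2 / t½ = 0.693147 / 12.2 = 0.05682 h⁻¹
e^(−kτ) = e^(−0.05682 × 17.2) = 0.3763
Accumulation ratio R = 1 / (1 − e^(−kτ)) = 1 / (1 − 0.3763) = 1.603
Steady-state trough = C₀ × R × e^(−kτ) = 0.940 × 1.603 × 0.3763 = 0.5670 mg/L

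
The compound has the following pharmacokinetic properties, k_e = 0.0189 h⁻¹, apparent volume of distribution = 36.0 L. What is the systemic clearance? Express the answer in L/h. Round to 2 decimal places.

0.68 L/h

CL = k × Vd = 0.0189 × 36.0 = 0.6804 L/h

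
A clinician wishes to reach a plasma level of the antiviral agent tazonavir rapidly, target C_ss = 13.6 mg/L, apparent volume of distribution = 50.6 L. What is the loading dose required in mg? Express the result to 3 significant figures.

688 mg

LD = Css × Vd = 13.6 × 50.6 = 688.2 mg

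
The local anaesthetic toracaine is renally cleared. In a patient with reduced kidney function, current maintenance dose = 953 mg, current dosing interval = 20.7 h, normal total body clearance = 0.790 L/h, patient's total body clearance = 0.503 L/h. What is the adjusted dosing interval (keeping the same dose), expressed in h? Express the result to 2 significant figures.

33 h

To keep the same average steady-state level, dosing rate must scale with clearance.
CL ratio = 0.503 / 0.790 = 0.6367
New interval (same dose) = 20.7 / 0.6367 = 32.51 h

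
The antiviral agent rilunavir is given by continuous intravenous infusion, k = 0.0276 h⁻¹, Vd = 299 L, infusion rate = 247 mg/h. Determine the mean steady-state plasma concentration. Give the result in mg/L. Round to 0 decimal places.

CL = k × Vd = 0.02760 × 299 = 8.252 L/h
At steady state Css = R₀ / CL = 247 / 8.252 = 29.93 mg/L

30 mg/L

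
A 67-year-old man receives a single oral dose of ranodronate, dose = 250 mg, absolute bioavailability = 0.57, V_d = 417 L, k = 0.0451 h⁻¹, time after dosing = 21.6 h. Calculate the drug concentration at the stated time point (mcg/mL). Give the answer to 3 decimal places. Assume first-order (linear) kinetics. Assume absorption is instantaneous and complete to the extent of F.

0.129 mcg/mL

Amount reaching circulation = F × Dose = 0.57 × 250.0 = 142.5 mg
C₀ = F·Dose / Vd = 142.5 / 417 = 0.3417 mg/L
C = C₀ · e^(−k·t) = 0.3417 × e^(−0.04510 × 21.6)
  = 0.3417 × 0.3775 = 0.1290 mg/L
(0.1290 mg/L = 0.1290 mcg/mL)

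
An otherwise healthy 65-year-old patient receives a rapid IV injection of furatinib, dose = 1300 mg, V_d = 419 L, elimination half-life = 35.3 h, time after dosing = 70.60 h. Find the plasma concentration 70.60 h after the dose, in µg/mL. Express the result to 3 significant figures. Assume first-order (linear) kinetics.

0.776 µg/mL

C₀ = Dose / Vd = 1300 / 419 = 3.103 mg/L
k = ln2 / t½ = 0.693147 / 35.3 = 0.01964 h⁻¹
t / t½ = 70.60 / 35.3 = 2 half-lives
C = C₀ × (1/2)^2 = 3.103 × 0.2500 = 0.7758 mg/L
(0.7758 mg/L = 0.7758 µg/mL)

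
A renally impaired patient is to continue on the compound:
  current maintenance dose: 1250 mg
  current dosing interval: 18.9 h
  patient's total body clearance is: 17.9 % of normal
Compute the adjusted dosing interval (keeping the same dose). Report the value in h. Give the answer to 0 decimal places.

To keep the same average steady-state level, dosing rate must scale with clearance.
CL ratio = 17.9 / 100 = 0.1790
New interval (same dose) = 18.9 / 0.1790 = 105.6 h

106 h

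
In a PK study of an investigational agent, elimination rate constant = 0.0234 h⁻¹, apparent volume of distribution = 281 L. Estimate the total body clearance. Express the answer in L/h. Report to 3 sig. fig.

CL = k × Vd = 0.0234 × 281 = 6.575 L/h

6.58 L/h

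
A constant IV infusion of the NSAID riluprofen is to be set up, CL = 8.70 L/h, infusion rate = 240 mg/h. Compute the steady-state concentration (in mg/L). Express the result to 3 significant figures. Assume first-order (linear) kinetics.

27.6 mg/L

At steady state Css = R₀ / CL = 240 / 8.700 = 27.59 mg/L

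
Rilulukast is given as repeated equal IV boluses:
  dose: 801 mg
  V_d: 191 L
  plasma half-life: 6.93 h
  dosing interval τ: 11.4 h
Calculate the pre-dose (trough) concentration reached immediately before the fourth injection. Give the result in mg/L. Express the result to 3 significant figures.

1.91 mg/L

C₀ per dose = Dose / Vd = 801 / 191 = 4.194 mg/L
k = ln2 / t½ = 0.693147 / 6.93 = 0.1000 h⁻¹
Fraction remaining after one interval: r = e^(−kτ) = e^(−0.1000 × 11.4) = 0.3198
Before dose 4, 3 doses have been given (aged 1τ, 2τ, 3τ).
C_trough = C₀ × (r + r² + … + r^3) = C₀ × r(1−r^3)/(1−r)
        = 4.194 × 0.3198 × (1 − 0.03271) / (1 − 0.3198) = 1.907 mg/L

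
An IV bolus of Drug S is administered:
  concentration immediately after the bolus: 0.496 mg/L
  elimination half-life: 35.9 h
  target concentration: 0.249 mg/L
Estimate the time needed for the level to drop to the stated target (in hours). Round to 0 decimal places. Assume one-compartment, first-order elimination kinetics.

36 h

k = ln2 / t½ = 0.693147 / 35.9 = 0.01931 h⁻¹
t = ln(C₀ / C) / k = ln(0.4960 / 0.249) / 0.01931
  = ln(1.992) / 0.01931 = 0.6891 / 0.01931 = 35.69 h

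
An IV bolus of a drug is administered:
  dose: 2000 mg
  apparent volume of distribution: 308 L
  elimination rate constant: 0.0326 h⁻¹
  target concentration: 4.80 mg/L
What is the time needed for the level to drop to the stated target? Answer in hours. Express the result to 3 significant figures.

C₀ = Dose / Vd = 2000 / 308 = 6.494 mg/L
t = ln(C₀ / C) / k = ln(6.494 / 4.80) / 0.03260
  = ln(1.353) / 0.03260 = 0.3023 / 0.03260 = 9.273 h

9.27 h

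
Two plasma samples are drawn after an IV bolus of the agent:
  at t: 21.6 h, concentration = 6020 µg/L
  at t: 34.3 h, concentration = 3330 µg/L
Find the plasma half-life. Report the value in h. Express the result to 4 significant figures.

14.87 h

k = ln(C₁/C₂) / (t₂ − t₁) = ln(6020/3330) / (34.3 − 21.6)
  = 0.5921 / 12.70 = 0.04662 h⁻¹
t½ = ln2 / k = 0.693147 / 0.04662 = 14.87 h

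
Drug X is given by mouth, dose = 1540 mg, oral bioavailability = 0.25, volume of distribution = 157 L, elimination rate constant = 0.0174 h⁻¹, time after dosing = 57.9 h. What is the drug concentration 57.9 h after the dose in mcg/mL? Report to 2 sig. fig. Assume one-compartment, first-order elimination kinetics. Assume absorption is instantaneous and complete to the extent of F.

Amount reaching circulation = F × Dose = 0.25 × 1540 = 385.0 mg
C₀ = F·Dose / Vd = 385.0 / 157 = 2.452 mg/L
C = C₀ · e^(−k·t) = 2.452 × e^(−0.01740 × 57.9)
  = 2.452 × 0.3651 = 0.8952 mg/L
(0.8952 mg/L = 0.8952 mcg/mL)

0.90 mcg/mL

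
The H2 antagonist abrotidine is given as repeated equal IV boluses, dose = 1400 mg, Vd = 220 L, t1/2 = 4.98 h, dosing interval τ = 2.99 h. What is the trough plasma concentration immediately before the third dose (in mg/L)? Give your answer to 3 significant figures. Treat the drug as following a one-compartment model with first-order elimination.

C₀ per dose = Dose / Vd = 1400 / 220 = 6.364 mg/L
k = ln2 / t½ = 0.693147 / 4.98 = 0.1392 h⁻¹
Fraction remaining after one interval: r = e^(−kτ) = e^(−0.1392 × 2.99) = 0.6595
Before dose 3, 2 doses have been given (aged 1τ, 2τ).
C_trough = C₀ × (r + r²) = 6.364 × (0.6595 + 0.4349) = 6.965 mg/L

6.97 mg/L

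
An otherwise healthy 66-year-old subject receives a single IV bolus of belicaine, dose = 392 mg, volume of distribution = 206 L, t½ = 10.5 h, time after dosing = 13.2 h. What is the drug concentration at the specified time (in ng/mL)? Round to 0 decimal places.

796 ng/mL

C₀ = Dose / Vd = 392.0 / 206 = 1.903 mg/L
k = ln2 / t½ = 0.693147 / 10.5 = 0.06601 h⁻¹
C = C₀ · e^(−k·t) = 1.903 × e^(−0.06601 × 13.2)
  = 1.903 × 0.4184 = 0.7962 mg/L
Convert: 0.7962 mg/L × 1000 = 796.2 ng/mL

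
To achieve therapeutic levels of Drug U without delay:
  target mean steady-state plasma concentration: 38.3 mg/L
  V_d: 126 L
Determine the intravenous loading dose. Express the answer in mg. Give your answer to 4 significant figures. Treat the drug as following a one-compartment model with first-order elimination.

4826 mg

LD = Css × Vd = 38.3 × 126 = 4826 mg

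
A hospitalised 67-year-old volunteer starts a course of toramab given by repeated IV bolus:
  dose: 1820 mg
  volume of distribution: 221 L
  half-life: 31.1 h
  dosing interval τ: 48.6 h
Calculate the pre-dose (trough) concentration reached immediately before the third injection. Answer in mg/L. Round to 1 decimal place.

C₀ per dose = Dose / Vd = 1820 / 221 = 8.235 mg/L
k = ln2 / t½ = 0.693147 / 31.1 = 0.02229 h⁻¹
Fraction remaining after one interval: r = e^(−kτ) = e^(−0.02229 × 48.6) = 0.3385
Before dose 3, 2 doses have been given (aged 1τ, 2τ).
C_trough = C₀ × (r + r²) = 8.235 × (0.3385 + 0.1146) = 3.731 mg/L

3.7 mg/L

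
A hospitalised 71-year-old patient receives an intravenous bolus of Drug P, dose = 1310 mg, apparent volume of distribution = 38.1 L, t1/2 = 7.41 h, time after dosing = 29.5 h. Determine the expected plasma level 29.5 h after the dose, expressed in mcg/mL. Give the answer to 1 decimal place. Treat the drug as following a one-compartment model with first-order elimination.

2.2 mcg/mL

C₀ = Dose / Vd = 1310 / 38.1 = 34.38 mg/L
k = ln2 / t½ = 0.693147 / 7.41 = 0.09354 h⁻¹
C = C₀ · e^(−k·t) = 34.38 × e^(−0.09354 × 29.5)
  = 34.38 × 0.06333 = 2.177 mg/L
(2.177 mg/L = 2.177 mcg/mL)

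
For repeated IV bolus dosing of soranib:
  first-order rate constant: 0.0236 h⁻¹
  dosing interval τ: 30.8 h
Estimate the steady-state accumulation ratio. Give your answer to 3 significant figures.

e^(−kτ) = e^(−0.02360 × 30.8) = 0.4834
Accumulation ratio R = 1 / (1 − e^(−kτ)) = 1 / (1 − 0.4834) = 1.936

1.94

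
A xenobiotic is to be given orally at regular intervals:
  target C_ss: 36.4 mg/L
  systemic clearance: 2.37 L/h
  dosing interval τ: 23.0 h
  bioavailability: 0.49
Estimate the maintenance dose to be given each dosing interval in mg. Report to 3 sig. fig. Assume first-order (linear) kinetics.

At steady state, F × (Dose/τ) = Css × CL.
Dose = Css × CL × τ / F = 36.4 × 2.370 × 23.0 / 0.49 = 4049 mg

4050 mg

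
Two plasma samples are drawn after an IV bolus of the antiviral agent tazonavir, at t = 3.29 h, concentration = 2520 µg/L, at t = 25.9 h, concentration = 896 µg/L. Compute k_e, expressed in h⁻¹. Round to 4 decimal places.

k = ln(C₁/C₂) / (t₂ − t₁) = ln(2520/896) / (25.9 − 3.29)
  = 1.034 / 22.61 = 0.04573 h⁻¹

0.0457 h⁻¹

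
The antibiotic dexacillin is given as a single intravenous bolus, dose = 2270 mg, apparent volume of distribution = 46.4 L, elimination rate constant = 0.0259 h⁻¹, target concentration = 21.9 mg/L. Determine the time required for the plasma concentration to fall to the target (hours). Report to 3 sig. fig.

31.0 h

C₀ = Dose / Vd = 2270 / 46.4 = 48.92 mg/L
t = ln(C₀ / C) / k = ln(48.92 / 21.9) / 0.02590
  = ln(2.234) / 0.02590 = 0.8038 / 0.02590 = 31.03 h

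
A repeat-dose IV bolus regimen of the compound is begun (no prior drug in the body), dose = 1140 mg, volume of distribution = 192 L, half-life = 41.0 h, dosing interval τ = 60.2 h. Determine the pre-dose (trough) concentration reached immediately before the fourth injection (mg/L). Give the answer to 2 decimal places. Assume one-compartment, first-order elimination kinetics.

3.20 mg/L

C₀ per dose = Dose / Vd = 1140 / 192 = 5.938 mg/L
k = ln2 / t½ = 0.693147 / 41.0 = 0.01691 h⁻¹
Fraction remaining after one interval: r = e^(−kτ) = e^(−0.01691 × 60.2) = 0.3613
Before dose 4, 3 doses have been given (aged 1τ, 2τ, 3τ).
C_trough = C₀ × (r + r² + … + r^3) = C₀ × r(1−r^3)/(1−r)
        = 5.938 × 0.3613 × (1 − 0.04716) / (1 − 0.3613) = 3.201 mg/L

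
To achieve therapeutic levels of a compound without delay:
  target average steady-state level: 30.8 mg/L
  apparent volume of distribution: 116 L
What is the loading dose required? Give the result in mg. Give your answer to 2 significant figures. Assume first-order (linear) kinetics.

3600 mg

LD = Css × Vd = 30.8 × 116 = 3573 mg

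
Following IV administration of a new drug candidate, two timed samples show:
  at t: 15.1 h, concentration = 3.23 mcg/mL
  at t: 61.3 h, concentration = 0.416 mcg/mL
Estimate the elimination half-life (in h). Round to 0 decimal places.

16 h

k = ln(C₁/C₂) / (t₂ − t₁) = ln(3.23/0.416) / (61.3 − 15.1)
  = 2.050 / 46.20 = 0.04437 h⁻¹
t½ = ln2 / k = 0.693147 / 0.04437 = 15.62 h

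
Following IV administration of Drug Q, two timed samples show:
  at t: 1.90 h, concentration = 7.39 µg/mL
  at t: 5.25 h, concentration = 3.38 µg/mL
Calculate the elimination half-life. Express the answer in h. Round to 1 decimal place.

3.0 h

k = ln(C₁/C₂) / (t₂ − t₁) = ln(7.39/3.38) / (5.25 − 1.90)
  = 0.7823 / 3.350 = 0.2335 h⁻¹
t½ = ln2 / k = 0.693147 / 0.2335 = 2.969 h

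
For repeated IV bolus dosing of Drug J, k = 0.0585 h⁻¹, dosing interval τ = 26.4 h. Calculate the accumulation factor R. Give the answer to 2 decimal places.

e^(−kτ) = e^(−0.05850 × 26.4) = 0.2134
Accumulation ratio R = 1 / (1 − e^(−kτ)) = 1 / (1 − 0.2134) = 1.271

1.27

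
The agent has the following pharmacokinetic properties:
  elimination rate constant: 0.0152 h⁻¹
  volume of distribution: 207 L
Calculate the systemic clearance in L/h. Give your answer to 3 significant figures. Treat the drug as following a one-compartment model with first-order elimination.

CL = k × Vd = 0.0152 × 207 = 3.146 L/h

3.15 L/h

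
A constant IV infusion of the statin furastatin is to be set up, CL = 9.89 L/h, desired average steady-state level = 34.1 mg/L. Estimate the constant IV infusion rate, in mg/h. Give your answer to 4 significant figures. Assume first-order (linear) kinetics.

At steady state, infusion rate R₀ = Css × CL = 34.1 × 9.890 = 337.2 mg/h

337.2 mg/h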